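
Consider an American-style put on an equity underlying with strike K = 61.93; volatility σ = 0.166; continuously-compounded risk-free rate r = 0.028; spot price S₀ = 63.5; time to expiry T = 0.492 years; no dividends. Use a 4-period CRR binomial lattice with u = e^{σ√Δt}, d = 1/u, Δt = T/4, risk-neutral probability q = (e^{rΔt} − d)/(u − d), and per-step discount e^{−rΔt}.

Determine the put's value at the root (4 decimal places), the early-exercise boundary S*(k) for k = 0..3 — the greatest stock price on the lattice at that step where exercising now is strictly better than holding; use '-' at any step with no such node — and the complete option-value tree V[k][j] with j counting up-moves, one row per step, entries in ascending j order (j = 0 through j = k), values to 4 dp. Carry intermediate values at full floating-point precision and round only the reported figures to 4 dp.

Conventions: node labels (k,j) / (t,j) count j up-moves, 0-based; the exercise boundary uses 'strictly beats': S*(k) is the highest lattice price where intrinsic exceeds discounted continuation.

price = 1.9115
boundary = - - - 53.3239
tree:
1.9115
3.3069 0.6106
5.5010 1.2634 0.0000
8.6061 2.6143 0.0000 0.0000
11.6219 5.4095 0.0000 0.0000 0.0000

params: Δt=0.12300 u=1.05995 d=0.94344 q=0.51506 e^(-rΔt)=0.99656
t_4 payoffs: 11.6219 5.4095 0.0000 0.0000 0.0000
t_3: node(3,0) S=53.3239 payoff=8.6061 vs cont=8.3932 → 8.6061 [stop]  node(3,1) S=59.9087 payoff=2.0213 vs cont=2.6143 → 2.6143 [wait]  node(3,2) S=67.3066 payoff=0.0000 vs cont=0.0000 → 0.0000 [wait]  node(3,3) S=75.6181 payoff=0.0000 vs cont=0.0000 → 0.0000 [wait]  ⇒ S*(3)=53.3239
t_2: node(2,0) S=56.5205 payoff=5.4095 vs cont=5.5010 → 5.5010 [wait]  node(2,1) S=63.5000 payoff=0.0000 vs cont=1.2634 → 1.2634 [wait]  node(2,2) S=71.3414 payoff=0.0000 vs cont=0.0000 → 0.0000 [wait]  ⇒ S*(2)=-
t_1: node(1,0) S=59.9087 payoff=2.0213 vs cont=3.3069 → 3.3069 [wait]  node(1,1) S=67.3066 payoff=0.0000 vs cont=0.6106 → 0.6106 [wait]  ⇒ S*(1)=-
t_0: node(0,0) S=63.5000 payoff=0.0000 vs cont=1.9115 → 1.9115 [wait]  ⇒ S*(0)=-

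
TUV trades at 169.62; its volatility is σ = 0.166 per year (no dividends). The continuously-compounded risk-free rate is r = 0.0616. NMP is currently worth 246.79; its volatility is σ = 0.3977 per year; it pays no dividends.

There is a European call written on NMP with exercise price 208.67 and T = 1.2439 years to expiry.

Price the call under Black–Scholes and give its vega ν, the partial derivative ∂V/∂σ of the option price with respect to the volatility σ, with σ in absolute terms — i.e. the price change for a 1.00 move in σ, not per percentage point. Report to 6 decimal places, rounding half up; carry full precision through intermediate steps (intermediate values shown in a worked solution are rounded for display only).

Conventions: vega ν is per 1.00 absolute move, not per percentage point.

σ√T = 0.3977·√1.2439 = 0.443556
d₁ = (ln(S/K) + (r+σ²/2)T) / (σ√T) = (ln(246.79/208.67) + (0.0616+0.3977²/2)·1.2439) / 0.443556 = (0.167784 + 0.174995) / 0.443556 = 0.772797
d₂ = d₁ − σ√T = 0.772797 − 0.443556 = 0.329242
e^{−rT} = 0.926238
N(d₁) = 0.780179,  N(d₂) = 0.629013
Call price V = S·N(d₁) − K·e^{−rT}·N(d₂) = 192.540346 − 121.574496 = 70.965850
φ(d₁) = (1/√(2π))·e^{−d₁²/2} = 0.295955
ν = S·φ(d₁)·√T = 81.460404

price = 70.965850
ν = 81.460404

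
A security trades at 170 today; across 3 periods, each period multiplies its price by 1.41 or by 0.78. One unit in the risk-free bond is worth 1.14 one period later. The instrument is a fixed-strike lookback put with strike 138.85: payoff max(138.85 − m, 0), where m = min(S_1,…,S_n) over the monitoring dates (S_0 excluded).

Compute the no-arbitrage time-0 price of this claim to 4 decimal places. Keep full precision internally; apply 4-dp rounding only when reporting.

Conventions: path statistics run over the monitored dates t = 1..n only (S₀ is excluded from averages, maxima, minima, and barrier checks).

No-arbitrage gives p* = (R−d)/(u−d) = 0.5714: enumerate every path, weight its payoff by its p*-probability, and discount by R^3.
Enumerate all 2^3 = 8 price paths (U = up ×1.41, D = down ×0.78); each path with k up-moves has probability p*^k·(1−p*)^(3−k).
DDD: m=80.6738, payoff=58.1762, prob=0.078717
UDD: m=145.8335, payoff=0.0000, prob=0.104956
DUD: m=132.6000, payoff=6.2500, prob=0.104956
UUD: m=239.7000, payoff=0.0000, prob=0.139942
DDU: m=103.4280, payoff=35.4220, prob=0.104956
UDU: m=186.9660, payoff=0.0000, prob=0.139942
DUU: m=132.6000, payoff=6.2500, prob=0.139942
UUU: m=239.7000, payoff=0.0000, prob=0.186589
Price = Σ prob·payoff / R^3 = 9.827838 / 1.481544 = 6.6335

price = 6.6335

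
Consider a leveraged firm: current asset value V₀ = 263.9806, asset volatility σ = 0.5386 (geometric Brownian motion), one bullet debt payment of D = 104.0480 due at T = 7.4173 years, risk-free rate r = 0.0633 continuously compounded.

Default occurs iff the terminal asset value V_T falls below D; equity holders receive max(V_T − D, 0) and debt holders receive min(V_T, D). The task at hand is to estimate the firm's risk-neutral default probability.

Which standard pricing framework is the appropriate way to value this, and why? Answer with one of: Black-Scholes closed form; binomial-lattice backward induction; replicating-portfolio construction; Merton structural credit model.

Key observation: assets follow a GBM and default happens iff V_T < 104.0480; valuing claims on that split (equity as a call, risky debt as the residual) is the structural model's definition.

framework: Merton structural credit model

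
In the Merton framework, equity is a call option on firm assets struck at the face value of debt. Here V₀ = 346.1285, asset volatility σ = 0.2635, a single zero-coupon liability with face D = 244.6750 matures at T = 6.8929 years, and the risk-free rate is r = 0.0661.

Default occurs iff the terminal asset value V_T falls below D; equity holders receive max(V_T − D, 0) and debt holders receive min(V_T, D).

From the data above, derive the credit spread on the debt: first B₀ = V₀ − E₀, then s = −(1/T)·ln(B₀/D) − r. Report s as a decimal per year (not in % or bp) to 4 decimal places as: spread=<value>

spread=0.0090

With assets at 346.1285 and a single debt payment of 244.6750 at 6.8929 years:
d₁ = [ln(V₀/D) + (r + σ²/2)T] / (σ√T)
   = [ln(346.1285/244.6750) + (0.0661 + 0.5·0.2635²)·6.8929] / (0.2635·√6.8929)
   = [0.346879 + 0.694915] / 0.691802 = 1.505915
d₂ = d₁ − σ√T = 1.505915 − 0.691802 = 0.814114
N(d₁) = 0.933956,  N(d₂) = 0.792210,  e^(−rT) = 0.634054
E₀ = V₀·N(d₁) − D·e^(−rT)·N(d₂)
   = 346.1285·0.933956 − 244.6750·0.634054·0.792210 = 200.367351
B₀ = V₀ − E₀ = 346.1285 − 200.367351 = 145.761149
spread = −(1/T)·ln(B₀/D) − r = −(1/6.8929)·ln(145.761149/244.6750) − 0.0661 = 0.00904420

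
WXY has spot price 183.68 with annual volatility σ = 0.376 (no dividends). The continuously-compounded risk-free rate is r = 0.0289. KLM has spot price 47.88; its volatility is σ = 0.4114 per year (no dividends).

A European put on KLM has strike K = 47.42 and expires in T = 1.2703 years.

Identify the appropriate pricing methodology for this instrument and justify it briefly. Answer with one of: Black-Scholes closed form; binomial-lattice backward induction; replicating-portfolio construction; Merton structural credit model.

Key observation: a European-exercise option on KLM struck at 47.42 — a GBM underlying with constant parameters — admits an analytic price: the data contain no early exercise, no discrete tree, no debt structure.

framework: Black-Scholes closed form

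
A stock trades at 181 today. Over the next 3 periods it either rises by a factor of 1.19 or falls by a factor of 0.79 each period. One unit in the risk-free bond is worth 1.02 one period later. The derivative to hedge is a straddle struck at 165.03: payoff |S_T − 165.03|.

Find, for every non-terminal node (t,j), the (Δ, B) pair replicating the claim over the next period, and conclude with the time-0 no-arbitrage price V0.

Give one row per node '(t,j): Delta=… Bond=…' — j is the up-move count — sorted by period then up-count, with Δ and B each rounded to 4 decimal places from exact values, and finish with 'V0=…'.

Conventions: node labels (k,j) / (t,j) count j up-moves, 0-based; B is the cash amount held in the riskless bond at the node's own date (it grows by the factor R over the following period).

Under the risk-neutral measure, an up-move has probability p* = (R−d)/(u−d) = 0.5750 and values discount at R = 1.02.
At maturity the claim pays: V(3,0)=75.7899, V(3,1)=30.6051, V(3,2)=37.4581, V(3,3)=139.9838
  t=2,j=0: stock 112.9621 → up 134.4249 (V=30.6051), down 89.2401 (V=75.7899). Price 48.8320; hedge Δ=-1.0000, bond B=161.7941.
  t=2,j=1: stock 170.1581 → up 202.4881 (V=37.4581), down 134.4249 (V=30.6051). Price 33.8682; hedge Δ=0.1007, bond B=16.7356.
  t=2,j=2: stock 256.3141 → up 305.0138 (V=139.9838), down 202.4881 (V=37.4581). Price 94.5200; hedge Δ=1.0000, bond B=-161.7941.
  t=1,j=0: stock 142.9900 → up 170.1581 (V=33.8682), down 112.9621 (V=48.8320). Price 39.4391; hedge Δ=-0.2616, bond B=76.8485.
  t=1,j=1: stock 215.3900 → up 256.3141 (V=94.5200), down 170.1581 (V=33.8682). Price 67.3951; hedge Δ=0.7040, bond B=-84.2343.
  t=0,j=0: stock 181.0000 → up 215.3900 (V=67.3951), down 142.9900 (V=39.4391). Price 54.4253; hedge Δ=0.3861, bond B=-15.4648.
As a check, the time-0 holding Δ(0,0)·S0 + B(0,0) comes to 54.4253 — exactly V0.

(0,0): Delta=0.3861 Bond=-15.4648
(1,0): Delta=-0.2616 Bond=76.8485
(1,1): Delta=0.7040 Bond=-84.2343
(2,0): Delta=-1.0000 Bond=161.7941
(2,1): Delta=0.1007 Bond=16.7356
(2,2): Delta=1.0000 Bond=-161.7941
V0=54.4253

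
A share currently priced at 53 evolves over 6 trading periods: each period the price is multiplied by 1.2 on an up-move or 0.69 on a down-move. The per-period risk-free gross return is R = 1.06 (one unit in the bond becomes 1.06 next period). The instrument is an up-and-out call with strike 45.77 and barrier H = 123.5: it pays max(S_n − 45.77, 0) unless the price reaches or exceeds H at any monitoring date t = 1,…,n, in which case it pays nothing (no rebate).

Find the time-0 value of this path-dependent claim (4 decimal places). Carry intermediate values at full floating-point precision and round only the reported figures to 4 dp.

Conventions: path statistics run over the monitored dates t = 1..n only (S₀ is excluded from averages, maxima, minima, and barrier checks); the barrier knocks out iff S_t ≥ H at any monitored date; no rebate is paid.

price = 10.2422

Risk-neutral up-probability p* = (R−d)/(u−d) = (1.06−0.69)/(1.2−0.69) = 0.7255; the claim prices as the p*-weighted sum of path payoffs discounted by R^6.
Enumerate all 2^6 = 64 price paths (U = up ×1.2, D = down ×0.69); each path with k up-moves has probability p*^k·(1−p*)^(6−k).
DDDDDD: M=36.5700, payoff=0.0000, prob=0.000428
UDDDDD: M=63.6000, payoff=0.0000, prob=0.001131
DUDDDD: M=43.8840, payoff=0.0000, prob=0.001131
UUDDDD: M=76.3200, payoff=0.0000, prob=0.002989
DDUDDD: M=36.5700, payoff=0.0000, prob=0.001131
UDUDDD: M=63.6000, payoff=0.0000, prob=0.002989
DUUDDD: M=52.6608, payoff=0.0000, prob=0.002989
UUUDDD: M=91.5840, payoff=0.0000, prob=0.007899
DDDUDD: M=36.5700, payoff=0.0000, prob=0.001131
UDDUDD: M=63.6000, payoff=0.0000, prob=0.002989
DUDUDD: M=43.8840, payoff=0.0000, prob=0.002989
UUDUDD: M=76.3200, payoff=0.0000, prob=0.007899
DDUUDD: M=36.5700, payoff=0.0000, prob=0.002989
UDUUDD: M=63.6000, payoff=0.0000, prob=0.007899
DUUUDD: M=63.1930, payoff=0.0000, prob=0.007899
UUUUDD: M=109.9008, payoff=6.5538, prob=0.020876
DDDDUD: M=36.5700, payoff=0.0000, prob=0.001131
UDDDUD: M=63.6000, payoff=0.0000, prob=0.002989
DUDDUD: M=43.8840, payoff=0.0000, prob=0.002989
UUDDUD: M=76.3200, payoff=0.0000, prob=0.007899
DDUDUD: M=36.5700, payoff=0.0000, prob=0.002989
UDUDUD: M=63.6000, payoff=0.0000, prob=0.007899
DUUDUD: M=52.6608, payoff=0.0000, prob=0.007899
UUUDUD: M=91.5840, payoff=6.5538, prob=0.020876
DDDUUD: M=36.5700, payoff=0.0000, prob=0.002989
UDDUUD: M=63.6000, payoff=0.0000, prob=0.007899
DUDUUD: M=43.8840, payoff=0.0000, prob=0.007899
UUDUUD: M=76.3200, payoff=6.5538, prob=0.020876
DDUUUD: M=43.6031, payoff=0.0000, prob=0.007899
UDUUUD: M=75.8316, payoff=6.5538, prob=0.020876
DUUUUD: M=75.8316, payoff=6.5538, prob=0.020876
UUUUUD: M=131.8810, payoff=0.0000, prob=0.055172
DDDDDU: M=36.5700, payoff=0.0000, prob=0.001131
UDDDDU: M=63.6000, payoff=0.0000, prob=0.002989
DUDDDU: M=43.8840, payoff=0.0000, prob=0.002989
UUDDDU: M=76.3200, payoff=0.0000, prob=0.007899
DDUDDU: M=36.5700, payoff=0.0000, prob=0.002989
UDUDDU: M=63.6000, payoff=0.0000, prob=0.007899
DUUDDU: M=52.6608, payoff=0.0000, prob=0.007899
UUUDDU: M=91.5840, payoff=6.5538, prob=0.020876
DDDUDU: M=36.5700, payoff=0.0000, prob=0.002989
UDDUDU: M=63.6000, payoff=0.0000, prob=0.007899
DUDUDU: M=43.8840, payoff=0.0000, prob=0.007899
UUDUDU: M=76.3200, payoff=6.5538, prob=0.020876
DDUUDU: M=36.5700, payoff=0.0000, prob=0.007899
UDUUDU: M=63.6000, payoff=6.5538, prob=0.020876
DUUUDU: M=63.1930, payoff=6.5538, prob=0.020876
UUUUDU: M=109.9008, payoff=45.2279, prob=0.055172
DDDDUU: M=36.5700, payoff=0.0000, prob=0.002989
UDDDUU: M=63.6000, payoff=0.0000, prob=0.007899
DUDDUU: M=43.8840, payoff=0.0000, prob=0.007899
UUDDUU: M=76.3200, payoff=6.5538, prob=0.020876
DDUDUU: M=36.5700, payoff=0.0000, prob=0.007899
UDUDUU: M=63.6000, payoff=6.5538, prob=0.020876
DUUDUU: M=52.6608, payoff=6.5538, prob=0.020876
UUUDUU: M=91.5840, payoff=45.2279, prob=0.055172
DDDUUU: M=36.5700, payoff=0.0000, prob=0.007899
UDDUUU: M=63.6000, payoff=6.5538, prob=0.020876
DUDUUU: M=52.3238, payoff=6.5538, prob=0.020876
UUDUUU: M=90.9979, payoff=45.2279, prob=0.055172
DDUUUU: M=52.3238, payoff=6.5538, prob=0.020876
UDUUUU: M=90.9979, payoff=45.2279, prob=0.055172
DUUUUU: M=90.9979, payoff=45.2279, prob=0.055172
UUUUUU: M=158.2572, payoff=0.0000, prob=0.145811
Price = Σ prob·payoff / R^6 = 14.528691 / 1.418519 = 10.2422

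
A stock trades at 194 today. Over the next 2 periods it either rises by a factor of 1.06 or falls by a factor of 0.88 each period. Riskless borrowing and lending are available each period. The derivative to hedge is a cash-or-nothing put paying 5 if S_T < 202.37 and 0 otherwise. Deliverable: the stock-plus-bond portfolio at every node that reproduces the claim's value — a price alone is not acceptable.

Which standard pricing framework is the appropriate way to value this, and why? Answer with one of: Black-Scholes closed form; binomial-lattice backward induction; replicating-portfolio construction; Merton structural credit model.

Key observation: the mandate to exhibit the hedge at every date and state singles out the replicating-portfolio construction on the 2-period tree with factors 1.06 and 0.88 from 194.

framework: replicating-portfolio construction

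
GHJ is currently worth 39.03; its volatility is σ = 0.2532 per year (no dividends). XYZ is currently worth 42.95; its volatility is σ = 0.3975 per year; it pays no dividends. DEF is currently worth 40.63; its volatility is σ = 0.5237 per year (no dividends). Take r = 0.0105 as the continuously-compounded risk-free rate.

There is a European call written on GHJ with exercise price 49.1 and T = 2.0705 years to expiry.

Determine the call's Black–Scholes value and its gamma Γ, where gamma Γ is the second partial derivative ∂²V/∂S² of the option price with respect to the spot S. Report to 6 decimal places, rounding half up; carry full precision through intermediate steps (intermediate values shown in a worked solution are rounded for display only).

price = 2.767440
Γ = 0.026019

σ√T = 0.2532·√2.0705 = 0.364335
d₁ = (ln(S/K) + (r+σ²/2)T) / (σ√T) = (ln(39.03/49.1) + (0.0105+0.2532²/2)·2.0705) / 0.364335 = (-0.229528 + 0.088110) / 0.364335 = -0.388154
d₂ = d₁ − σ√T = -0.388154 − 0.364335 = -0.752489
e^{−rT} = 0.978494
N(d₁) = 0.348951,  N(d₂) = 0.225879
Call price V = S·N(d₁) − K·e^{−rT}·N(d₂) = 13.619565 − 10.852125 = 2.767440
φ(d₁) = (1/√(2π))·e^{−d₁²/2} = 0.369993
Γ = φ(d₁) / (S·σ·√T) = 0.026019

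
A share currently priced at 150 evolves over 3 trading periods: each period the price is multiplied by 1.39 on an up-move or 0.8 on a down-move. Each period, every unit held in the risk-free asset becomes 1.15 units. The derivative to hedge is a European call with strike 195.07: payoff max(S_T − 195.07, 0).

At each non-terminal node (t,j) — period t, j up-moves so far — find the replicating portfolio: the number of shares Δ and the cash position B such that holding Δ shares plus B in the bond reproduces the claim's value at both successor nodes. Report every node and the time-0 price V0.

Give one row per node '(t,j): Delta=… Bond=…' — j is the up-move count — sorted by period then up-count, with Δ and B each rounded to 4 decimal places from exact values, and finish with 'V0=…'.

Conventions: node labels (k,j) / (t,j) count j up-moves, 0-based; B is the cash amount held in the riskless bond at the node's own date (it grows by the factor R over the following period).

(0,0): Delta=0.6658 Bond=-60.9631
(1,0): Delta=0.2680 Bond=-22.3714
(1,1): Delta=0.8228 Bond=-102.8410
(2,0): Delta=0.0000 Bond=0.0000
(2,1): Delta=0.3738 Bond=-43.3686
(2,2): Delta=1.0000 Bond=-169.6261
V0=38.9057

The replicating-portfolio and risk-neutral prices coincide; use p* = (1.15−0.8)/(1.39−0.8) = 0.5932 for the latter.
Expiry values: V(3,0)=0.0000, V(3,1)=0.0000, V(3,2)=36.7820, V(3,3)=207.7728
(2,0): S=96.0000. Δ = (V_up−V_dn)/(S_up−S_dn) = (0.0000−0.0000)/(133.4400−76.8000) = 0.0000. V = [p*·0.0000 + (1−p*)·0.0000]/1.15 = 0.0000. B = V − Δ·S = 0.0000.
(2,1): S=166.8000. Δ = (V_up−V_dn)/(S_up−S_dn) = (36.7820−0.0000)/(231.8520−133.4400) = 0.3738. V = [p*·36.7820 + (1−p*)·0.0000]/1.15 = 18.9738. B = V − Δ·S = -43.3686.
(2,2): S=289.8150. Δ = (V_up−V_dn)/(S_up−S_dn) = (207.7728−36.7820)/(402.8428−231.8520) = 1.0000. V = [p*·207.7728 + (1−p*)·36.7820]/1.15 = 120.1889. B = V − Δ·S = -169.6261.
(1,0): S=120.0000. Δ = (V_up−V_dn)/(S_up−S_dn) = (18.9738−0.0000)/(166.8000−96.0000) = 0.2680. V = [p*·18.9738 + (1−p*)·0.0000]/1.15 = 9.7875. B = V − Δ·S = -22.3714.
(1,1): S=208.5000. Δ = (V_up−V_dn)/(S_up−S_dn) = (120.1889−18.9738)/(289.8150−166.8000) = 0.8228. V = [p*·120.1889 + (1−p*)·18.9738]/1.15 = 68.7101. B = V − Δ·S = -102.8410.
(0,0): S=150.0000. Δ = (V_up−V_dn)/(S_up−S_dn) = (68.7101−9.7875)/(208.5000−120.0000) = 0.6658. V = [p*·68.7101 + (1−p*)·9.7875]/1.15 = 38.9057. B = V − Δ·S = -60.9631.
Verification: the root portfolio costs Δ(0,0)·S0 + B(0,0) = 38.9057, matching V0.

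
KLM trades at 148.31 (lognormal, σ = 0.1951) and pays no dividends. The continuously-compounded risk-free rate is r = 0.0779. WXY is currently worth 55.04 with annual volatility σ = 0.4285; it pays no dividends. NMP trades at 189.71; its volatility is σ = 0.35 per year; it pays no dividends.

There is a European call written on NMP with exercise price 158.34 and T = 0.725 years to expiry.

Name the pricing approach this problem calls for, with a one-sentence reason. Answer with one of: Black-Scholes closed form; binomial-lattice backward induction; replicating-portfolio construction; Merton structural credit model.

Key observation: with NMP following a GBM at constant σ and r, the European call struck at 158.34 prices in closed form — nothing here needs a stepwise model or a balance sheet.

framework: Black-Scholes closed form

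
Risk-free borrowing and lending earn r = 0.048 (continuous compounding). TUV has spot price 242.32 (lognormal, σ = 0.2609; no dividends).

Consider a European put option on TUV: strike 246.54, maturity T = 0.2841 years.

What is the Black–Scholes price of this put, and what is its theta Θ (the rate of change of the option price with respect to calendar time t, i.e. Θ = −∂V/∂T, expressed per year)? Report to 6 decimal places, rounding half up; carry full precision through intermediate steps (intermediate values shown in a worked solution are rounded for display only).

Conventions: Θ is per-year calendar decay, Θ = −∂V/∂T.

price = 13.901960
Θ = -17.355844

σ√T = 0.2609·√0.2841 = 0.139062
d₁ = (ln(S/K) + (r+σ²/2)T) / (σ√T) = (ln(242.32/246.54) + (0.048+0.2609²/2)·0.2841) / 0.139062 = (-0.017265 + 0.023306) / 0.139062 = 0.043440
d₂ = d₁ − σ√T = 0.043440 − 0.139062 = -0.095622
e^{−rT} = 0.986456
N(−d₁) = 0.482675,  N(−d₂) = 0.538090
Put price V = K·e^{−rT}·N(−d₂) − S·N(−d₁) = 130.863849 − 116.961889 = 13.901960
φ(d₁) = (1/√(2π))·e^{−d₁²/2} = 0.398566
Θ = −S·φ(d₁)·σ/(2√T) + r·K·e^{−rT}·N(−d₂) = −23.637309 + 6.281465 = -17.355844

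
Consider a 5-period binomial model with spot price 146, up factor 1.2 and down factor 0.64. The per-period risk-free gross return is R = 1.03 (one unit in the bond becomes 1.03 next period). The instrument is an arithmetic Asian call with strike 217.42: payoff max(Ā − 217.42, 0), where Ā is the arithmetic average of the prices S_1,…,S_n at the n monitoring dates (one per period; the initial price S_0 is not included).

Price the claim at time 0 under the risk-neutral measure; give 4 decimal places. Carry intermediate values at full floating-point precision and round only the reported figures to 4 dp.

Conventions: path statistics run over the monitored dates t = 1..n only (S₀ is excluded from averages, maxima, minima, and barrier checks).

Under the martingale measure an up-move has probability p* = 0.6964; value the claim as the probability-weighted average of per-path payoffs, discounted 5 periods at R = 1.03.
Enumerate all 2^5 = 32 price paths (U = up ×1.2, D = down ×0.64); each path with k up-moves has probability p*^k·(1−p*)^(5−k).
DDDDD: Ā=46.3372, payoff=0.0000, prob=0.002578
UDDDD: Ā=86.8822, payoff=0.0000, prob=0.005915
DUDDD: Ā=70.5302, payoff=0.0000, prob=0.005915
UUDDD: Ā=132.2442, payoff=0.0000, prob=0.013569
DDUDD: Ā=60.0650, payoff=0.0000, prob=0.005915
UDUDD: Ā=112.6218, payoff=0.0000, prob=0.013569
DUUDD: Ā=96.2698, payoff=0.0000, prob=0.013569
UUUDD: Ā=180.5059, payoff=0.0000, prob=0.031128
DDDUD: Ā=53.3672, payoff=0.0000, prob=0.005915
UDDUD: Ā=100.0635, payoff=0.0000, prob=0.013569
DUDUD: Ā=83.7115, payoff=0.0000, prob=0.013569
UUDUD: Ā=156.9590, payoff=0.0000, prob=0.031128
DDUUD: Ā=73.2462, payoff=0.0000, prob=0.013569
UDUUD: Ā=137.3366, payoff=0.0000, prob=0.031128
DUUUD: Ā=120.9846, payoff=0.0000, prob=0.031128
UUUUD: Ā=226.8462, payoff=9.4262, prob=0.071411
DDDDU: Ā=49.0806, payoff=0.0000, prob=0.005915
UDDDU: Ā=92.0261, payoff=0.0000, prob=0.013569
DUDDU: Ā=75.6741, payoff=0.0000, prob=0.013569
UUDDU: Ā=141.8890, payoff=0.0000, prob=0.031128
DDUDU: Ā=65.2089, payoff=0.0000, prob=0.013569
UDUDU: Ā=122.2666, payoff=0.0000, prob=0.031128
DUUDU: Ā=105.9146, payoff=0.0000, prob=0.031128
UUUDU: Ā=198.5899, payoff=0.0000, prob=0.071411
DDDUU: Ā=58.5111, payoff=0.0000, prob=0.013569
UDDUU: Ā=109.7083, payoff=0.0000, prob=0.031128
DUDUU: Ā=93.3563, payoff=0.0000, prob=0.031128
UUDUU: Ā=175.0430, payoff=0.0000, prob=0.071411
DDUUU: Ā=82.8910, payoff=0.0000, prob=0.031128
UDUUU: Ā=155.4206, payoff=0.0000, prob=0.071411
DUUUU: Ā=139.0686, payoff=0.0000, prob=0.071411
UUUUU: Ā=260.7537, payoff=43.3337, prob=0.163826
Price = Σ prob·payoff / R^5 = 7.772317 / 1.159274 = 6.7045

price = 6.7045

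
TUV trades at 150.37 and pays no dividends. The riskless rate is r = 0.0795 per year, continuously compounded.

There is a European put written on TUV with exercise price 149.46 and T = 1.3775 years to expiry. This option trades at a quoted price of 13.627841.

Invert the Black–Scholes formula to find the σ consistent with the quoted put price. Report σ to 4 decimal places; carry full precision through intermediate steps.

sigma = 0.3148

At σ = 0.3148 the Black–Scholes value reproduces the quote:
σ√T = 0.3148·√1.3775 = 0.369471
d₁ = (ln(S/K) + (r+σ²/2)T) / (σ√T) = (ln(150.37/149.46) + (0.0795+0.3148²/2)·1.3775) / 0.369471 = (0.006070 + 0.177766) / 0.369471 = 0.497565
d₂ = d₁ − σ√T = 0.497565 − 0.369471 = 0.128094
e^{−rT} = 0.896272
N(−d₁) = 0.309395,  N(−d₂) = 0.449037
V = K·e^{−rT}·N(−d₂) − S·N(−d₁) = 60.151628 − 46.523787 = 13.627841 (equal to the quote); since ∂V/∂σ > 0 for all σ, the implied volatility is unique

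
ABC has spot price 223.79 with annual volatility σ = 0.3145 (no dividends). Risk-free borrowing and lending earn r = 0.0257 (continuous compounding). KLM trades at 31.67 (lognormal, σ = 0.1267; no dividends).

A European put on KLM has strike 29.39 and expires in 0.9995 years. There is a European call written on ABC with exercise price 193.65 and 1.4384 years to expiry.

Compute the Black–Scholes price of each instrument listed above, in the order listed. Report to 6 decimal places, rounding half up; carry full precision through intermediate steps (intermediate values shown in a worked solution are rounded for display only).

[KLM put K=29.39]
σ√T = 0.1267·√0.9995 = 0.126668
d₁ = (ln(S/K) + (r+σ²/2)T) / (σ√T) = (ln(31.67/29.39) + (0.0257+0.1267²/2)·0.9995) / 0.126668 = (0.074715 + 0.033710) / 0.126668 = 0.855975
d₂ = d₁ − σ√T = 0.855975 − 0.126668 = 0.729307
e^{−rT} = 0.974640
N(−d₁) = 0.196006,  N(−d₂) = 0.232907
price = K·e^{−rT}·N(−d₂) − S·N(−d₁) = 6.671542 − 6.207501 = 0.464041
[ABC call K=193.65]
σ√T = 0.3145·√1.4384 = 0.377190
d₁ = (ln(S/K) + (r+σ²/2)T) / (σ√T) = (ln(223.79/193.65) + (0.0257+0.3145²/2)·1.4384) / 0.377190 = (0.144656 + 0.108103) / 0.377190 = 0.670110
d₂ = d₁ − σ√T = 0.670110 − 0.377190 = 0.292919
e^{−rT} = 0.963708
N(d₁) = 0.748606,  N(d₂) = 0.615208
price = S·N(d₁) − K·e^{−rT}·N(d₂) = 167.530548 − 114.811407 = 52.719141

price(KLM put K=29.39) = 0.464041
price(ABC call K=193.65) = 52.719141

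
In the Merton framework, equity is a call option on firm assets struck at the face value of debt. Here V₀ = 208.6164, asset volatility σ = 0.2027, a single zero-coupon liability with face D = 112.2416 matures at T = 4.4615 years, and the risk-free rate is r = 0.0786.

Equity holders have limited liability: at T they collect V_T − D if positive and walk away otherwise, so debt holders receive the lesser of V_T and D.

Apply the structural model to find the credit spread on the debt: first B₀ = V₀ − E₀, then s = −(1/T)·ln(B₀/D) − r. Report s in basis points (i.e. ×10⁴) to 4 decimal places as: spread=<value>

spread=6.1816

Work the structural quantities from V₀ = 208.6164 against face 112.2416:
d₁ = [ln(V₀/D) + (r + σ²/2)T] / (σ√T)
   = [ln(208.6164/112.2416) + (0.0786 + 0.5·0.2027²)·4.4615] / (0.2027·√4.4615)
   = [0.619843 + 0.442329] / 0.428148 = 2.480853
d₂ = d₁ − σ√T = 2.480853 − 0.428148 = 2.052705
N(d₁) = 0.993447,  N(d₂) = 0.979949,  e^(−rT) = 0.704213
E₀ = V₀·N(d₁) − D·e^(−rT)·N(d₂)
   = 208.6164·0.993447 − 112.2416·0.704213·0.979949 = 129.792056
B₀ = V₀ − E₀ = 208.6164 − 129.792056 = 78.824344
spread = −(1/T)·ln(B₀/D) − r = −(1/4.4615)·ln(78.824344/112.2416) − 0.0786 = 0.00061816
in basis points: 0.00061816 × 10⁴ = 6.1816 bp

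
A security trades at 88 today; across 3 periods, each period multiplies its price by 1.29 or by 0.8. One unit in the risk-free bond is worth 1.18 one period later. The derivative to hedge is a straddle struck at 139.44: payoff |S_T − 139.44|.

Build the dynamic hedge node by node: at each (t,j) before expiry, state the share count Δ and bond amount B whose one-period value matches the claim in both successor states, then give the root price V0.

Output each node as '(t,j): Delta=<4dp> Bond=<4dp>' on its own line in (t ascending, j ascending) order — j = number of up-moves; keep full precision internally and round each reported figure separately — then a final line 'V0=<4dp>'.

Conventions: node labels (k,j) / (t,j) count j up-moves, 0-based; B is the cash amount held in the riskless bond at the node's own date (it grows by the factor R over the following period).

Arbitrage-free pricing uses the up-move probability p* = (R−d)/(u−d) = 0.7755, discounting each step at R = 1.18.
Terminal payoffs: V(3,0)=94.3840, V(3,1)=66.7872, V(3,2)=22.2874, V(3,3)=49.4686
Node (2,0) S=56.3200: V=(p*·66.7872+(1−p*)·94.3840)/1.18=61.8495; Δ=(66.7872−94.3840)/(72.6528−45.0560)=-1.0000; B=V−Δ·S=118.1695
Node (2,1) S=90.8160: V=(p*·22.2874+(1−p*)·66.7872)/1.18=27.3535; Δ=(22.2874−66.7872)/(117.1526−72.6528)=-1.0000; B=V−Δ·S=118.1695
Node (2,2) S=146.4408: V=(p*·49.4686+(1−p*)·22.2874)/1.18=36.7515; Δ=(49.4686−22.2874)/(188.9086−117.1526)=0.3788; B=V−Δ·S=-18.7205
Node (1,0) S=70.4000: V=(p*·27.3535+(1−p*)·61.8495)/1.18=29.7436; Δ=(27.3535−61.8495)/(90.8160−56.3200)=-1.0000; B=V−Δ·S=100.1436
Node (1,1) S=113.5200: V=(p*·36.7515+(1−p*)·27.3535)/1.18=29.3574; Δ=(36.7515−27.3535)/(146.4408−90.8160)=0.1690; B=V−Δ·S=10.1779
Node (0,0) S=88.0000: V=(p*·29.3574+(1−p*)·29.7436)/1.18=24.9526; Δ=(29.3574−29.7436)/(113.5200−70.4000)=-0.0090; B=V−Δ·S=25.7409
Check: Δ(0,0)·S0 + B(0,0) = 24.9526 = V0.

(0,0): Delta=-0.0090 Bond=25.7409
(1,0): Delta=-1.0000 Bond=100.1436
(1,1): Delta=0.1690 Bond=10.1779
(2,0): Delta=-1.0000 Bond=118.1695
(2,1): Delta=-1.0000 Bond=118.1695
(2,2): Delta=0.3788 Bond=-18.7205
V0=24.9526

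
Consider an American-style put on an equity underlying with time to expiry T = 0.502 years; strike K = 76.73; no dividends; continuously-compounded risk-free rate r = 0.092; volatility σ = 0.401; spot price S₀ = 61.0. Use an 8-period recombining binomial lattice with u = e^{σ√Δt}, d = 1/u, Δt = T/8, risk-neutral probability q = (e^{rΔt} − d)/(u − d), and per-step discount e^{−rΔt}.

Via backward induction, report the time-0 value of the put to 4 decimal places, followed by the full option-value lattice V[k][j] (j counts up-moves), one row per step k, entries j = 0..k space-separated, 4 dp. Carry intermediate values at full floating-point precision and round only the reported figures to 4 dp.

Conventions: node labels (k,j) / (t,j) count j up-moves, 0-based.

Δt=0.06275  u=1.10567  d=0.90443  q=0.50368  discount=0.99424
step 8 (expiry): payoffs max(K−S,0) = 49.4195 43.3428 35.9141 26.8324 15.7300 2.1573 0.0000 0.0000 0.0000
k=7: (k=7,j=0): S=30.1964, K−S=46.5336, hold=46.0919 ⇒ V=46.5336 exercise | (k=7,j=1): S=36.9152, K−S=39.8148, hold=39.3732 ⇒ V=39.8148 exercise | (k=7,j=2): S=45.1289, K−S=31.6011, hold=31.1594 ⇒ V=31.6011 exercise | (k=7,j=3): S=55.1702, K−S=21.5598, hold=21.1181 ⇒ V=21.5598 exercise | (k=7,j=4): S=67.4458, K−S=9.2842, hold=8.8425 ⇒ V=9.2842 exercise | (k=7,j=5): S=82.4527, K−S=0.0000, hold=1.0646 ⇒ V=1.0646 continue | (k=7,j=6): S=100.7987, K−S=0.0000, hold=0.0000 ⇒ V=0.0000 continue | (k=7,j=7): S=123.2267, K−S=0.0000, hold=0.0000 ⇒ V=0.0000 continue
k=6: (k=6,j=0): S=33.3872, K−S=43.3428, hold=42.9011 ⇒ V=43.3428 exercise | (k=6,j=1): S=40.8159, K−S=35.9141, hold=35.4724 ⇒ V=35.9141 exercise | (k=6,j=2): S=49.8976, K−S=26.8324, hold=26.3907 ⇒ V=26.8324 exercise | (k=6,j=3): S=61.0000, K−S=15.7300, hold=15.2883 ⇒ V=15.7300 exercise | (k=6,j=4): S=74.5727, K−S=2.1573, hold=5.1145 ⇒ V=5.1145 continue | (k=6,j=5): S=91.1654, K−S=0.0000, hold=0.5253 ⇒ V=0.5253 continue | (k=6,j=6): S=111.4500, K−S=0.0000, hold=0.0000 ⇒ V=0.0000 continue
k=5: (k=5,j=0): S=36.9152, K−S=39.8148, hold=39.3732 ⇒ V=39.8148 exercise | (k=5,j=1): S=45.1289, K−S=31.6011, hold=31.1594 ⇒ V=31.6011 exercise | (k=5,j=2): S=55.1702, K−S=21.5598, hold=21.1181 ⇒ V=21.5598 exercise | (k=5,j=3): S=67.4458, K−S=9.2842, hold=10.3234 ⇒ V=10.3234 continue | (k=5,j=4): S=82.4527, K−S=0.0000, hold=2.7869 ⇒ V=2.7869 continue | (k=5,j=5): S=100.7987, K−S=0.0000, hold=0.2592 ⇒ V=0.2592 continue
k=4: (k=4,j=0): S=40.8159, K−S=35.9141, hold=35.4724 ⇒ V=35.9141 exercise | (k=4,j=1): S=49.8976, K−S=26.8324, hold=26.3907 ⇒ V=26.8324 exercise | (k=4,j=2): S=61.0000, K−S=15.7300, hold=15.8087 ⇒ V=15.8087 continue | (k=4,j=3): S=74.5727, K−S=2.1573, hold=6.4899 ⇒ V=6.4899 continue | (k=4,j=4): S=91.1654, K−S=0.0000, hold=1.5051 ⇒ V=1.5051 continue
k=3: (k=3,j=0): S=45.1289, K−S=31.6011, hold=31.1594 ⇒ V=31.6011 exercise | (k=3,j=1): S=55.1702, K−S=21.5598, hold=21.1575 ⇒ V=21.5598 exercise | (k=3,j=2): S=67.4458, K−S=9.2842, hold=11.0510 ⇒ V=11.0510 continue | (k=3,j=3): S=82.4527, K−S=0.0000, hold=3.9562 ⇒ V=3.9562 continue
k=2: (k=2,j=0): S=49.8976, K−S=26.8324, hold=26.3907 ⇒ V=26.8324 exercise | (k=2,j=1): S=61.0000, K−S=15.7300, hold=16.1731 ⇒ V=16.1731 continue | (k=2,j=2): S=74.5727, K−S=2.1573, hold=7.4345 ⇒ V=7.4345 continue
k=1: (k=1,j=0): S=55.1702, K−S=21.5598, hold=21.3400 ⇒ V=21.5598 exercise | (k=1,j=1): S=67.4458, K−S=9.2842, hold=11.7039 ⇒ V=11.7039 continue
k=0: (k=0,j=0): S=61.0000, K−S=15.7300, hold=16.5000 ⇒ V=16.5000 continue

price = 16.5000
tree:
16.5000
21.5598 11.7039
26.8324 16.1731 7.4345
31.6011 21.5598 11.0510 3.9562
35.9141 26.8324 15.8087 6.4899 1.5051
39.8148 31.6011 21.5598 10.3234 2.7869 0.2592
43.3428 35.9141 26.8324 15.7300 5.1145 0.5253 0.0000
46.5336 39.8148 31.6011 21.5598 9.2842 1.0646 0.0000 0.0000
49.4195 43.3428 35.9141 26.8324 15.7300 2.1573 0.0000 0.0000 0.0000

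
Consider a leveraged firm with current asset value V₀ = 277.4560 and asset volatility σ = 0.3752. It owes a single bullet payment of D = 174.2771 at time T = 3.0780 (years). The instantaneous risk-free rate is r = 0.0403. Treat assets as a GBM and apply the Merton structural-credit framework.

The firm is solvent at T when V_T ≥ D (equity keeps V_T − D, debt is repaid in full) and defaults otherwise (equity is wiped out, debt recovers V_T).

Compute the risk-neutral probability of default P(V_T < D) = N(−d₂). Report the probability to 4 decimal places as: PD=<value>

Work the structural quantities from V₀ = 277.4560 against face 174.2771:
d₁ = [ln(V₀/D) + (r + σ²/2)T] / (σ√T)
   = [ln(277.4560/174.2771) + (0.0403 + 0.5·0.3752²)·3.0780] / (0.3752·√3.0780)
   = [0.465016 + 0.340696] / 0.658260 = 1.224004
d₂ = d₁ − σ√T = 1.224004 − 0.658260 = 0.565744
risk-neutral PD = N(−d₂) = N(-0.565744) = 0.285784

PD=0.2858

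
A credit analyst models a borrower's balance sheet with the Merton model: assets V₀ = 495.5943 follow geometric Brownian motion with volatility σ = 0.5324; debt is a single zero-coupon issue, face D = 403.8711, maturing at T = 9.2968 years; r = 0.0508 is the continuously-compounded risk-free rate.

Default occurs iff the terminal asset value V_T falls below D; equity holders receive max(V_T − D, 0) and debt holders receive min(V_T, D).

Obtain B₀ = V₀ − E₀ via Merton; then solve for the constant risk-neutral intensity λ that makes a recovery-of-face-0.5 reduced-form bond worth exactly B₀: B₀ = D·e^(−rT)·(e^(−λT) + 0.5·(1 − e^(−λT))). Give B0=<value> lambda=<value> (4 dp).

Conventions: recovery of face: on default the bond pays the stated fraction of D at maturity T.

With assets at 495.5943 and a single debt payment of 403.8711 at 9.2968 years:
d₁ = [ln(V₀/D) + (r + σ²/2)T] / (σ√T)
   = [ln(495.5943/403.8711) + (0.0508 + 0.5·0.5324²)·9.2968] / (0.5324·√9.2968)
   = [0.204662 + 1.789865] / 1.623322 = 1.228670
d₂ = d₁ − σ√T = 1.228670 − 1.623322 = -0.394653
N(d₁) = 0.890402,  N(d₂) = 0.346550,  e^(−rT) = 0.623580
E₀ = V₀·N(d₁) − D·e^(−rT)·N(d₂)
   = 495.5943·0.890402 − 403.8711·0.623580·0.346550 = 354.001061
B₀ = V₀ − E₀ = 495.5943 − 354.001061 = 141.593239
e^(−λT) = (B₀·e^(rT)/D − 0.5)/(1 − 0.5) = (141.5932·1.603642/403.8711 − 0.5)/0.5 = 0.12444211
λ = −ln(0.12444211)/9.2968 = 0.224154

B0=141.5932 lambda=0.2242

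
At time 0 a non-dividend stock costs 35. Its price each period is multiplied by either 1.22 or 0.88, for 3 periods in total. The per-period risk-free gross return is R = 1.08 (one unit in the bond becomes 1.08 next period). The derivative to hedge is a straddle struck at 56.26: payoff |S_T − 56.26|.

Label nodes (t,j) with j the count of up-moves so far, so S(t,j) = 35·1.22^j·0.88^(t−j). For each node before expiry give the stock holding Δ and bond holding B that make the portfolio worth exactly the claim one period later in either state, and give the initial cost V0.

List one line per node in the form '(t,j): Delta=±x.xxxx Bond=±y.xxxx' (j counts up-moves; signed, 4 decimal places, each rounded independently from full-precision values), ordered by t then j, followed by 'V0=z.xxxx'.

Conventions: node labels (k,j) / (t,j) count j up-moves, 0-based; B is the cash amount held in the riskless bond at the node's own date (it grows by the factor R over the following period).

Under the risk-neutral measure, an up-move has probability p* = (R−d)/(u−d) = 0.5882 and values discount at R = 1.08.
Terminal payoffs: V(3,0)=32.4085, V(3,1)=23.1931, V(3,2)=10.4173, V(3,3)=7.2947
  t=2,j=0: stock 27.1040 → up 33.0669 (V=23.1931), down 23.8515 (V=32.4085). Price 24.9886; hedge Δ=-1.0000, bond B=52.0926.
  t=2,j=1: stock 37.5760 → up 45.8427 (V=10.4173), down 33.0669 (V=23.1931). Price 14.5166; hedge Δ=-1.0000, bond B=52.0926.
  t=2,j=2: stock 52.0940 → up 63.5547 (V=7.2947), down 45.8427 (V=10.4173). Price 7.9449; hedge Δ=-0.1763, bond B=17.1290.
  t=1,j=0: stock 30.8000 → up 37.5760 (V=14.5166), down 27.1040 (V=24.9886). Price 17.4339; hedge Δ=-1.0000, bond B=48.2339.
  t=1,j=1: stock 42.7000 → up 52.0940 (V=7.9449), down 37.5760 (V=14.5166). Price 9.8619; hedge Δ=-0.4527, bond B=29.1905.
  t=0,j=0: stock 35.0000 → up 42.7000 (V=9.8619), down 30.8000 (V=17.4339). Price 12.0183; hedge Δ=-0.6363, bond B=34.2888.
Verification: the root portfolio costs Δ(0,0)·S0 + B(0,0) = 12.0183, matching V0.

(0,0): Delta=-0.6363 Bond=34.2888
(1,0): Delta=-1.0000 Bond=48.2339
(1,1): Delta=-0.4527 Bond=29.1905
(2,0): Delta=-1.0000 Bond=52.0926
(2,1): Delta=-1.0000 Bond=52.0926
(2,2): Delta=-0.1763 Bond=17.1290
V0=12.0183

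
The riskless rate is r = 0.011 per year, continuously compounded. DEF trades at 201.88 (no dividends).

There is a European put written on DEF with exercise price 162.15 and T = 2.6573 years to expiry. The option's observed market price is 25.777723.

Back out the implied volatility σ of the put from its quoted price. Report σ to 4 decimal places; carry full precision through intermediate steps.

sigma = 0.3892

At σ = 0.3892 the Black–Scholes value reproduces the quote:
σ√T = 0.3892·√2.6573 = 0.634444
d₁ = (ln(S/K) + (r+σ²/2)T) / (σ√T) = (ln(201.88/162.15) + (0.011+0.3892²/2)·2.6573) / 0.634444 = (0.219152 + 0.230490) / 0.634444 = 0.708717
d₂ = d₁ − σ√T = 0.708717 − 0.634444 = 0.074274
e^{−rT} = 0.971193
N(−d₁) = 0.239250,  N(−d₂) = 0.470396
V = K·e^{−rT}·N(−d₂) − S·N(−d₁) = 74.077495 − 48.299772 = 25.777723 (matching the quote); vega is positive throughout, so no other σ reproduces this price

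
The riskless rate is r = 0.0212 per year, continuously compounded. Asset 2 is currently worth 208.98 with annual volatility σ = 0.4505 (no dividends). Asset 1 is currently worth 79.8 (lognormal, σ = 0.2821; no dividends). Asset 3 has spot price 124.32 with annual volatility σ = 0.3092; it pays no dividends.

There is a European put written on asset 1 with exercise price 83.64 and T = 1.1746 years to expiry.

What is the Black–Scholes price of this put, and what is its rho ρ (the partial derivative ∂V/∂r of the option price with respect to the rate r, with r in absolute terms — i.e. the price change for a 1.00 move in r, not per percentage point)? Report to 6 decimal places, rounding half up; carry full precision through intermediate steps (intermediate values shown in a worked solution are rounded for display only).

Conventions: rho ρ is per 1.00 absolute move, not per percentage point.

price = 10.720729
ρ = -56.448609

σ√T = 0.2821·√1.1746 = 0.305737
d₁ = (ln(S/K) + (r+σ²/2)T) / (σ√T) = (ln(79.8/83.64) + (0.0212+0.2821²/2)·1.1746) / 0.305737 = (-0.046998 + 0.071639) / 0.305737 = 0.080594
d₂ = d₁ − σ√T = 0.080594 − 0.305737 = -0.225143
e^{−rT} = 0.975406
N(−d₁) = 0.467882,  N(−d₂) = 0.589066
Put price V = K·e^{−rT}·N(−d₂) − S·N(−d₁) = 48.057730 − 37.337001 = 10.720729
ρ = −K·T·e^{−rT}·N(−d₂) = -56.448609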